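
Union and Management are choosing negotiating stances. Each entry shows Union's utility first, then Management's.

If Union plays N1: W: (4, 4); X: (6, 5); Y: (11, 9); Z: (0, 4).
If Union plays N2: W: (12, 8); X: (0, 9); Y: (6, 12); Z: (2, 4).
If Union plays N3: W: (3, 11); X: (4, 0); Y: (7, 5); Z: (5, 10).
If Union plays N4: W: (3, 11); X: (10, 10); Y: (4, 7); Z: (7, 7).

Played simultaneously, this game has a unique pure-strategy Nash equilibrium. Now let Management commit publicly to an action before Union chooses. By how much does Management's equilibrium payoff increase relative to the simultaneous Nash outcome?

1

Union best-responds to each possible Management move:
- W: Union compares 4, 12, 3, 3 and picks N2; Management would get 8.
- X: Union compares 6, 0, 4, 10 and picks N4; Management would get 10.
- Y: Union compares 11, 6, 7, 4 and picks N1; Management would get 9.
- Z: Union compares 0, 2, 5, 7 and picks N4; Management would get 7.
Among 8, 10, 9, 7, the best is 10 at X. Subgame-perfect outcome: (N4, X) with payoffs (10, 10).
For the simultaneous game, intersect best replies.
Union's best replies: W→N2; X→N4; Y→N1; Z→N4.
Management's best replies: N1→Y; N2→Y; N3→W; N4→W.
The unique mutual best reply is (N1, Y), giving (11, 9).
Management's commitment gain: 10 − 9 = 1.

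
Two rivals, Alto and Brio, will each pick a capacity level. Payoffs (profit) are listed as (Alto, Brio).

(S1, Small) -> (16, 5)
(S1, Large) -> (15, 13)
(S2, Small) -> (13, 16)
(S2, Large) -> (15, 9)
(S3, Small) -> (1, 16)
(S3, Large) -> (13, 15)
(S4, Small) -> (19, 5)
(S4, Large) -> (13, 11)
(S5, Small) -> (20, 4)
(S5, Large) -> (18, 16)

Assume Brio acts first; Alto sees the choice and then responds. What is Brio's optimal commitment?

Work backward from Alto's decision.
- Small: BR = S5, leader payoff 4.
- Large: BR = S5, leader payoff 16.
Maximizing over 4, 16, Brio chooses Large. Subgame-perfect outcome: (S5, Large) with payoffs (18, 16).

Large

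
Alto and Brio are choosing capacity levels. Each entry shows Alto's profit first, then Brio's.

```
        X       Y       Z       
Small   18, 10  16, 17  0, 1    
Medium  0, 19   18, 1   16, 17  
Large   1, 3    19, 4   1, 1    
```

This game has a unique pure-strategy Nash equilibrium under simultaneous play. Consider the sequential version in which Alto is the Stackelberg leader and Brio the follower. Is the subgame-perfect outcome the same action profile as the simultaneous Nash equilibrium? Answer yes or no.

Solve by backward induction (Alto leads).
- Small: BR = Y, leader payoff 16.
- Medium: BR = X, leader payoff 0.
- Large: BR = Y, leader payoff 19.
Among 16, 0, 19, the best is 19 at Large. Subgame-perfect outcome: (Large, Y) with payoffs (19, 4).
Now find the simultaneous Nash equilibrium.
Alto's best replies: X→Small; Y→Large; Z→Medium.
Brio's best replies: Small→Y; Medium→X; Large→Y.
The unique mutual best reply is (Large, Y), giving (19, 4).
Sequential outcome (Large, Y) coincides with the Nash profile (Large, Y).

yes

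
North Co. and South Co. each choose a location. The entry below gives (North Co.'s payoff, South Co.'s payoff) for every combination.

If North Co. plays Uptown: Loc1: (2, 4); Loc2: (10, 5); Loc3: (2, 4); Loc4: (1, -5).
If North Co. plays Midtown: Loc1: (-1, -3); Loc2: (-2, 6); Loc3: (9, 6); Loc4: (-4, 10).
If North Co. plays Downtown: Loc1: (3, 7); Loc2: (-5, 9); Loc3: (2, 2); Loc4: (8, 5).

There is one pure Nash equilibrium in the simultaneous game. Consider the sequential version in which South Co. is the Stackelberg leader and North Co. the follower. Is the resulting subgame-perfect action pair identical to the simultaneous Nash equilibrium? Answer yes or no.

Backward induction with South Co. moving first.
- Loc1 → North Co. plays Downtown (best of 2, -1, 3); South Co. gets 7.
- Loc2 → North Co. plays Uptown (best of 10, -2, -5); South Co. gets 5.
- Loc3 → North Co. plays Midtown (best of 2, 9, 2); South Co. gets 6.
- Loc4 → North Co. plays Downtown (best of 1, -4, 8); South Co. gets 5.
South Co.'s induced payoffs are 7, 5, 6, 5, so South Co. commits to Loc1. Subgame-perfect outcome: (Downtown, Loc1) with payoffs (3, 7).
For the simultaneous game, intersect best replies.
North Co.'s best replies: Loc1→Downtown; Loc2→Uptown; Loc3→Midtown; Loc4→Downtown.
South Co.'s best replies: Uptown→Loc2; Midtown→Loc4; Downtown→Loc2.
Only (Uptown, Loc2) has each player best-responding; Nash payoffs (10, 5).
Sequential outcome (Downtown, Loc1) differs from the Nash profile (Uptown, Loc2).

no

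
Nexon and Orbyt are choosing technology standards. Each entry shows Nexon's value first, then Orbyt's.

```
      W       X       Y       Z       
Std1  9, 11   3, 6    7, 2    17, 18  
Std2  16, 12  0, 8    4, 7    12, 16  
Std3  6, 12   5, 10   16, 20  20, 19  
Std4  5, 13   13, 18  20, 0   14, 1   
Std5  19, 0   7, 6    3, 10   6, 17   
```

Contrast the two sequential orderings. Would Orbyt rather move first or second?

first

If Nexon leads: Orbyt's best replies are Std1→Z, Std2→Z, Std3→Y, Std4→X, Std5→Z; Nexon's induced payoffs 17, 12, 16, 13, 6; outcome (Std1, Z), payoffs (17, 18).
If Orbyt leads: Nexon's best replies are W→Std5, X→Std4, Y→Std4, Z→Std3; Orbyt's induced payoffs 0, 18, 0, 19; outcome (Std3, Z), payoffs (20, 19).
Orbyt gets 19 moving first and 18 moving second, so Orbyt prefers to move first.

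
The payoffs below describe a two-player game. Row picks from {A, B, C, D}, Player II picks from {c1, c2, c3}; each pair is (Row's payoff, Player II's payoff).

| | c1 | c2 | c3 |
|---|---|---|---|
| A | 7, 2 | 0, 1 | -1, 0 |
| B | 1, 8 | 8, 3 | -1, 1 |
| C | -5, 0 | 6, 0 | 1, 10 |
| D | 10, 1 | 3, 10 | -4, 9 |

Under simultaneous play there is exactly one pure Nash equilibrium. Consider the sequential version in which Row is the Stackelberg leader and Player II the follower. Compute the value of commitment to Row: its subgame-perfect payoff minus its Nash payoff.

Backward induction with Row moving first.
- A: BR = c1, leader payoff 7.
- B: BR = c1, leader payoff 1.
- C: BR = c3, leader payoff 1.
- D: BR = c2, leader payoff 3.
Row's induced payoffs are 7, 1, 1, 3, so Row commits to A. Subgame-perfect outcome: (A, c1) with payoffs (7, 2).
Under simultaneous play:
Row's best replies: c1→D; c2→B; c3→C.
Player II's best replies: A→c1; B→c1; C→c3; D→c2.
Only (C, c3) has each player best-responding; Nash payoffs (1, 10).
Row's commitment gain: 7 − 1 = 6.

6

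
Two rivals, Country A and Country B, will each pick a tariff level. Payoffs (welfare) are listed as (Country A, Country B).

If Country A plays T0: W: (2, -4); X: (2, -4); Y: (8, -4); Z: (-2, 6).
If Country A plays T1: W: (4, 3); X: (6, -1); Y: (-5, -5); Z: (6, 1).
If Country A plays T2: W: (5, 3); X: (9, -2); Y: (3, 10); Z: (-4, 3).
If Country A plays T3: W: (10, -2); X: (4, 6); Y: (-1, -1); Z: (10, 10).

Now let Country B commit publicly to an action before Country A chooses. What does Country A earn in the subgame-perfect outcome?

Backward induction with Country B moving first.
- W → Country A plays T3 (best of 2, 4, 5, 10); Country B gets -2.
- X → Country A plays T2 (best of 2, 6, 9, 4); Country B gets -2.
- Y → Country A plays T0 (best of 8, -5, 3, -1); Country B gets -4.
- Z → Country A plays T3 (best of -2, 6, -4, 10); Country B gets 10.
Maximizing over -2, -2, -4, 10, Country B chooses Z. Subgame-perfect outcome: (T3, Z) with payoffs (10, 10).

10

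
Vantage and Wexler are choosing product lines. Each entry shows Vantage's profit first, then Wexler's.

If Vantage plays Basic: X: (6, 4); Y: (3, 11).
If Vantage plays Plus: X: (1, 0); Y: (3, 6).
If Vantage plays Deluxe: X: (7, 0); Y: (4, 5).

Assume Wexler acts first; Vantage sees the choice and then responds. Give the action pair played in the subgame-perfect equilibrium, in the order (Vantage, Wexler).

(Deluxe, Y)

Vantage best-responds to each possible Wexler move:
- X: BR = Deluxe, leader payoff 0.
- Y: BR = Deluxe, leader payoff 5.
Wexler's induced payoffs are 0, 5, so Wexler commits to Y. Subgame-perfect outcome: (Deluxe, Y) with payoffs (4, 5).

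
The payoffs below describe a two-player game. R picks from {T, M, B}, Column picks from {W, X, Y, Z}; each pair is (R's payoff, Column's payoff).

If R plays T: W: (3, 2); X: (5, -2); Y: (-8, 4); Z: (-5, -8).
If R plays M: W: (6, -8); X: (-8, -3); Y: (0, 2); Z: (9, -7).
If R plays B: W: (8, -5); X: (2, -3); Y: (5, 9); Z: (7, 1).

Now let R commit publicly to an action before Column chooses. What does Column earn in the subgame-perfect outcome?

9

Backward induction with R moving first.
- T → Column plays Y (best of 2, -2, 4, -8); R gets -8.
- M → Column plays Y (best of -8, -3, 2, -7); R gets 0.
- B → Column plays Y (best of -5, -3, 9, 1); R gets 5.
R's induced payoffs are -8, 0, 5, so R commits to B. Subgame-perfect outcome: (B, Y) with payoffs (5, 9).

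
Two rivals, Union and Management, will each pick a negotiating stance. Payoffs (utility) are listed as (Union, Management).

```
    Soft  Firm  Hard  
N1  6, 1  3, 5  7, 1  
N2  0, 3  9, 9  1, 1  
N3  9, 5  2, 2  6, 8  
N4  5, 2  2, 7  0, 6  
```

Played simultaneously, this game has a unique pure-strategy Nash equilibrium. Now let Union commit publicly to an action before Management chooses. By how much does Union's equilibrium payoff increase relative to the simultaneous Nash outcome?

0

Solve by backward induction (Union leads).
- N1: Management compares 1, 5, 1 and picks Firm; Union would get 3.
- N2: Management compares 3, 9, 1 and picks Firm; Union would get 9.
- N3: Management compares 5, 2, 8 and picks Hard; Union would get 6.
- N4: Management compares 2, 7, 6 and picks Firm; Union would get 2.
Among 3, 9, 6, 2, the best is 9 at N2. Subgame-perfect outcome: (N2, Firm) with payoffs (9, 9).
Now find the simultaneous Nash equilibrium.
Union's best replies: Soft→N3; Firm→N2; Hard→N1.
Management's best replies: N1→Firm; N2→Firm; N3→Hard; N4→Firm.
Only (N2, Firm) has each player best-responding; Nash payoffs (9, 9).
Union's commitment gain: 9 − 9 = 0.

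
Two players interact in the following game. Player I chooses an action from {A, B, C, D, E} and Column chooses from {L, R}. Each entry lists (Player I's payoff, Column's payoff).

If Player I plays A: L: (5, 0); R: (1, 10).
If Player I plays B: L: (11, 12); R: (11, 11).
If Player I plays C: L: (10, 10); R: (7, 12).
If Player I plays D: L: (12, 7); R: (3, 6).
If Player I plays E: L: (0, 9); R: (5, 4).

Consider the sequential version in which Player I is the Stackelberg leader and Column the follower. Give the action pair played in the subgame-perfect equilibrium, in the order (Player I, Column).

Backward induction with Player I moving first.
- A: BR = R, leader payoff 1.
- B: BR = L, leader payoff 11.
- C: BR = R, leader payoff 7.
- D: BR = L, leader payoff 12.
- E: BR = L, leader payoff 0.
Among 1, 11, 7, 12, 0, the best is 12 at D. Subgame-perfect outcome: (D, L) with payoffs (12, 7).

(D, L)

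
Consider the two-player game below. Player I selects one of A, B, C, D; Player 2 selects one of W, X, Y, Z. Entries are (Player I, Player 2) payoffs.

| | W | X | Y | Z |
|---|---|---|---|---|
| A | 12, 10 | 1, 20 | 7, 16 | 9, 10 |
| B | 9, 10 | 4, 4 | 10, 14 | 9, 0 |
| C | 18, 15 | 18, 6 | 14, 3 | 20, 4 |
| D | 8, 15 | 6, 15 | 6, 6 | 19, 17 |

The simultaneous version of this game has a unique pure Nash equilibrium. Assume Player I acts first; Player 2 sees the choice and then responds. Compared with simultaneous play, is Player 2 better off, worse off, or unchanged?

better off

Backward induction with Player I moving first.
- A: Player 2 compares 10, 20, 16, 10 and picks X; Player I would get 1.
- B: Player 2 compares 10, 4, 14, 0 and picks Y; Player I would get 10.
- C: Player 2 compares 15, 6, 3, 4 and picks W; Player I would get 18.
- D: Player 2 compares 15, 15, 6, 17 and picks Z; Player I would get 19.
Player I's induced payoffs are 1, 10, 18, 19, so Player I commits to D. Subgame-perfect outcome: (D, Z) with payoffs (19, 17).
Now find the simultaneous Nash equilibrium.
Player I's best replies: W→C; X→C; Y→C; Z→C.
Player 2's best replies: A→X; B→Y; C→W; D→Z.
Only (C, W) has each player best-responding; Nash payoffs (18, 15).
Player 2 earns 17 sequentially versus 15 at the Nash outcome: better off.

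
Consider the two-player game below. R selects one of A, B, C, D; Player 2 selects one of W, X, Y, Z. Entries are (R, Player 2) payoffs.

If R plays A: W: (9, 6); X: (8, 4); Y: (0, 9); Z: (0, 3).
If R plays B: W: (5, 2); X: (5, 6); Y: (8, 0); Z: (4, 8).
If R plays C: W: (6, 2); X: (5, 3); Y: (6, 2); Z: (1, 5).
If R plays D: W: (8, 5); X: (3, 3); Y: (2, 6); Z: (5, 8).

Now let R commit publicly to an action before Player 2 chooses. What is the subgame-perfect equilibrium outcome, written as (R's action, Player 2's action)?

(D, Z)

Work backward from Player 2's decision.
- A: Player 2 compares 6, 4, 9, 3 and picks Y; R would get 0.
- B: Player 2 compares 2, 6, 0, 8 and picks Z; R would get 4.
- C: Player 2 compares 2, 3, 2, 5 and picks Z; R would get 1.
- D: Player 2 compares 5, 3, 6, 8 and picks Z; R would get 5.
Among 0, 4, 1, 5, the best is 5 at D. Subgame-perfect outcome: (D, Z) with payoffs (5, 8).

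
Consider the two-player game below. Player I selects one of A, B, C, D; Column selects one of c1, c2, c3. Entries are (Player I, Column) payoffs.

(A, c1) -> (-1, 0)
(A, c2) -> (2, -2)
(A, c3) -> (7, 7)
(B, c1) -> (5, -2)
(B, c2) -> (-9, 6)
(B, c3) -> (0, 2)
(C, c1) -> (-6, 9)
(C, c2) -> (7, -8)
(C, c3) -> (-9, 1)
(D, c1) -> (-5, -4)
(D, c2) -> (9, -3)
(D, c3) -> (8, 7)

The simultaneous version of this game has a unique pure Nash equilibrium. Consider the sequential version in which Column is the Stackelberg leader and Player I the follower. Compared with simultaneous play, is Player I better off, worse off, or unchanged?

unchanged

Work backward from Player I's decision.
- c1: Player I compares -1, 5, -6, -5 and picks B; Column would get -2.
- c2: Player I compares 2, -9, 7, 9 and picks D; Column would get -3.
- c3: Player I compares 7, 0, -9, 8 and picks D; Column would get 7.
Column's induced payoffs are -2, -3, 7, so Column commits to c3. Subgame-perfect outcome: (D, c3) with payoffs (8, 7).
For the simultaneous game, intersect best replies.
Player I's best replies: c1→B; c2→D; c3→D.
Column's best replies: A→c3; B→c2; C→c1; D→c3.
Only (D, c3) has each player best-responding; Nash payoffs (8, 7).
Player I earns 8 sequentially versus 8 at the Nash outcome: unchanged.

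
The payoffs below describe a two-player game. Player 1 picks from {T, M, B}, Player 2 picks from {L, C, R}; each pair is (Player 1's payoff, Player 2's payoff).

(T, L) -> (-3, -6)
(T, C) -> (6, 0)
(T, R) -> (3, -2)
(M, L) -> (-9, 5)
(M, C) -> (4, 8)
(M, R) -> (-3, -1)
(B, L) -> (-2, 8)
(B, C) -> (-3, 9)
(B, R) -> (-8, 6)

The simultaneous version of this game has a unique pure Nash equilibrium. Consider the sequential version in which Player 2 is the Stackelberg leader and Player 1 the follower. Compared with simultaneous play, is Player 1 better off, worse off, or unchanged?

Backward induction with Player 2 moving first.
- L: Player 1 compares -3, -9, -2 and picks B; Player 2 would get 8.
- C: Player 1 compares 6, 4, -3 and picks T; Player 2 would get 0.
- R: Player 1 compares 3, -3, -8 and picks T; Player 2 would get -2.
Maximizing over 8, 0, -2, Player 2 chooses L. Subgame-perfect outcome: (B, L) with payoffs (-2, 8).
For the simultaneous game, intersect best replies.
Player 1's best replies: L→B; C→T; R→T.
Player 2's best replies: T→C; M→C; B→C.
The unique mutual best reply is (T, C), giving (6, 0).
Player 1 earns -2 sequentially versus 6 at the Nash outcome: worse off.

worse off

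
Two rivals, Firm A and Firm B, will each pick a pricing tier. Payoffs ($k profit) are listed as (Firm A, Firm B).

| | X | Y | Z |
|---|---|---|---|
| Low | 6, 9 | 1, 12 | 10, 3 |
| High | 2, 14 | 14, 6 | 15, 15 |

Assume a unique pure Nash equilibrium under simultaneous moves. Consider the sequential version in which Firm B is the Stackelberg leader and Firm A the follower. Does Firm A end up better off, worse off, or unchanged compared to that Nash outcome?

Solve by backward induction (Firm B leads).
- X: Firm A compares 6, 2 and picks Low; Firm B would get 9.
- Y: Firm A compares 1, 14 and picks High; Firm B would get 6.
- Z: Firm A compares 10, 15 and picks High; Firm B would get 15.
Among 9, 6, 15, the best is 15 at Z. Subgame-perfect outcome: (High, Z) with payoffs (15, 15).
For the simultaneous game, intersect best replies.
Firm A's best replies: X→Low; Y→High; Z→High.
Firm B's best replies: Low→Y; High→Z.
The unique mutual best reply is (High, Z), giving (15, 15).
Firm A earns 15 sequentially versus 15 at the Nash outcome: unchanged.

unchanged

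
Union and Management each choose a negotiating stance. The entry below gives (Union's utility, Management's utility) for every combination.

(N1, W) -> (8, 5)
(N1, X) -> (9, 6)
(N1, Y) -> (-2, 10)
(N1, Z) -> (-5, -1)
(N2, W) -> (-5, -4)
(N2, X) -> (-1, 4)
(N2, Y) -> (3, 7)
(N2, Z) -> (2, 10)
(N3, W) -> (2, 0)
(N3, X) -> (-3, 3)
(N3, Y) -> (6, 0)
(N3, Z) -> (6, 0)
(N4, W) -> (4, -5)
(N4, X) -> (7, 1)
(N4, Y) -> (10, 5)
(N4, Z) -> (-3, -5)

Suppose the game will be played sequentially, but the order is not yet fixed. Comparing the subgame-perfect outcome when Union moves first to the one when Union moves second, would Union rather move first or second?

If Union leads: Management's best replies are N1→Y, N2→Z, N3→X, N4→Y; Union's induced payoffs -2, 2, -3, 10; outcome (N4, Y), payoffs (10, 5).
If Management leads: Union's best replies are W→N1, X→N1, Y→N4, Z→N3; Management's induced payoffs 5, 6, 5, 0; outcome (N1, X), payoffs (9, 6).
Union gets 10 moving first and 9 moving second, so Union prefers to move first.

first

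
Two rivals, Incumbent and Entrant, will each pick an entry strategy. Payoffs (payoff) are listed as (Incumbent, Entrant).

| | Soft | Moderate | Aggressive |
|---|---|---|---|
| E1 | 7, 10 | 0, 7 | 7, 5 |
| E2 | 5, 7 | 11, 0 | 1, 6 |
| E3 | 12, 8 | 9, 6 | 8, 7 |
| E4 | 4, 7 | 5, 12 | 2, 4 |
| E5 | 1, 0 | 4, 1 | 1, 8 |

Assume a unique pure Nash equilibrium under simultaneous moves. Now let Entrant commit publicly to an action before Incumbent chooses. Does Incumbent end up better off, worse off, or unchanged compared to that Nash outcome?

Solve by backward induction (Entrant leads).
- Soft → Incumbent plays E3 (best of 7, 5, 12, 4, 1); Entrant gets 8.
- Moderate → Incumbent plays E2 (best of 0, 11, 9, 5, 4); Entrant gets 0.
- Aggressive → Incumbent plays E3 (best of 7, 1, 8, 2, 1); Entrant gets 7.
Maximizing over 8, 0, 7, Entrant chooses Soft. Subgame-perfect outcome: (E3, Soft) with payoffs (12, 8).
Now find the simultaneous Nash equilibrium.
Incumbent's best replies: Soft→E3; Moderate→E2; Aggressive→E3.
Entrant's best replies: E1→Soft; E2→Soft; E3→Soft; E4→Moderate; E5→Aggressive.
The unique mutual best reply is (E3, Soft), giving (12, 8).
Incumbent earns 12 sequentially versus 12 at the Nash outcome: unchanged.

unchanged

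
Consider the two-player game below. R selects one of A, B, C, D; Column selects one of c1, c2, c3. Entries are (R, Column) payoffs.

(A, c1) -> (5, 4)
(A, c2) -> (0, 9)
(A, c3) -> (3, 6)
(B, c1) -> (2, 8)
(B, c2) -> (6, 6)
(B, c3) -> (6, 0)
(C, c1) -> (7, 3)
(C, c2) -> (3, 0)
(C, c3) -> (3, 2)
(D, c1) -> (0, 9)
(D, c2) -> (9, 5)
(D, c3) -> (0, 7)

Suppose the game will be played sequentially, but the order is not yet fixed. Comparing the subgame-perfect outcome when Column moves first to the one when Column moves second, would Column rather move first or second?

If R leads: Column's best replies are A→c2, B→c1, C→c1, D→c1; R's induced payoffs 0, 2, 7, 0; outcome (C, c1), payoffs (7, 3).
If Column leads: R's best replies are c1→C, c2→D, c3→B; Column's induced payoffs 3, 5, 0; outcome (D, c2), payoffs (9, 5).
Column gets 5 moving first and 3 moving second, so Column prefers to move first.

first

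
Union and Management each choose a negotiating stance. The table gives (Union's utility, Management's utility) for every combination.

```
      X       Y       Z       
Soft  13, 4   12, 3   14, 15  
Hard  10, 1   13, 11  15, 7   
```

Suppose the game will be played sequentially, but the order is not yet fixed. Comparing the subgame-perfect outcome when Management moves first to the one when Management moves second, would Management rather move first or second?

second

If Union leads: Management's best replies are Soft→Z, Hard→Y; Union's induced payoffs 14, 13; outcome (Soft, Z), payoffs (14, 15).
If Management leads: Union's best replies are X→Soft, Y→Hard, Z→Hard; Management's induced payoffs 4, 11, 7; outcome (Hard, Y), payoffs (13, 11).
Management gets 11 moving first and 15 moving second, so Management prefers to move second.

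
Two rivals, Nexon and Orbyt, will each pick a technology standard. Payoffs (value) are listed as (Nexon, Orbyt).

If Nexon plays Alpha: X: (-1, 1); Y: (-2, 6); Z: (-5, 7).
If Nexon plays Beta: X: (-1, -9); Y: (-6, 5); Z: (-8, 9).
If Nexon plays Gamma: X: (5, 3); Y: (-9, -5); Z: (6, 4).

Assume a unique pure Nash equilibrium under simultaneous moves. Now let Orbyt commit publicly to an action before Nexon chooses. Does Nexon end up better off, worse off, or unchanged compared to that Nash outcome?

worse off

Solve by backward induction (Orbyt leads).
- X → Nexon plays Gamma (best of -1, -1, 5); Orbyt gets 3.
- Y → Nexon plays Alpha (best of -2, -6, -9); Orbyt gets 6.
- Z → Nexon plays Gamma (best of -5, -8, 6); Orbyt gets 4.
Orbyt's induced payoffs are 3, 6, 4, so Orbyt commits to Y. Subgame-perfect outcome: (Alpha, Y) with payoffs (-2, 6).
Now find the simultaneous Nash equilibrium.
Nexon's best replies: X→Gamma; Y→Alpha; Z→Gamma.
Orbyt's best replies: Alpha→Z; Beta→Z; Gamma→Z.
The unique mutual best reply is (Gamma, Z), giving (6, 4).
Nexon earns -2 sequentially versus 6 at the Nash outcome: worse off.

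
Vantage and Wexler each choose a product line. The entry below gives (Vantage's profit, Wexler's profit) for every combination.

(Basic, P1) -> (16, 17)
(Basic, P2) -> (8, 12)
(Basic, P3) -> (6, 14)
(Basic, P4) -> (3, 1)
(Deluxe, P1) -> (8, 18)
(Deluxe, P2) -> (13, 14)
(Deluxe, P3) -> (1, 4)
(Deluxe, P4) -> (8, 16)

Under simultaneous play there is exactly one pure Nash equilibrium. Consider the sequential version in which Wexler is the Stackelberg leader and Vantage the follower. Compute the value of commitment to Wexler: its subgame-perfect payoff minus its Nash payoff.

0

Solve by backward induction (Wexler leads).
- P1: BR = Basic, leader payoff 17.
- P2: BR = Deluxe, leader payoff 14.
- P3: BR = Basic, leader payoff 14.
- P4: BR = Deluxe, leader payoff 16.
Wexler's induced payoffs are 17, 14, 14, 16, so Wexler commits to P1. Subgame-perfect outcome: (Basic, P1) with payoffs (16, 17).
For the simultaneous game, intersect best replies.
Vantage's best replies: P1→Basic; P2→Deluxe; P3→Basic; P4→Deluxe.
Wexler's best replies: Basic→P1; Deluxe→P1.
The unique mutual best reply is (Basic, P1), giving (16, 17).
Wexler's commitment gain: 17 − 17 = 0.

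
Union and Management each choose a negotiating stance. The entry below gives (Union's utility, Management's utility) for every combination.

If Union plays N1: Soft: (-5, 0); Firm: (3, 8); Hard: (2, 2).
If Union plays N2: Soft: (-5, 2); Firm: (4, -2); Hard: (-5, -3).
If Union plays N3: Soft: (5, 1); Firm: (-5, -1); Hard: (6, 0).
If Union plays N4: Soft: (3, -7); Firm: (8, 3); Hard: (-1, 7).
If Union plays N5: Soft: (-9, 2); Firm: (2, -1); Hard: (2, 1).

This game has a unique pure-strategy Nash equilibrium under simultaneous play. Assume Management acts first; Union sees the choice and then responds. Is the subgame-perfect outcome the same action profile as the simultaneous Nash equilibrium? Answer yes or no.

Work backward from Union's decision.
- Soft: Union compares -5, -5, 5, 3, -9 and picks N3; Management would get 1.
- Firm: Union compares 3, 4, -5, 8, 2 and picks N4; Management would get 3.
- Hard: Union compares 2, -5, 6, -1, 2 and picks N3; Management would get 0.
Management's induced payoffs are 1, 3, 0, so Management commits to Firm. Subgame-perfect outcome: (N4, Firm) with payoffs (8, 3).
Now find the simultaneous Nash equilibrium.
Union's best replies: Soft→N3; Firm→N4; Hard→N3.
Management's best replies: N1→Firm; N2→Soft; N3→Soft; N4→Hard; N5→Soft.
Only (N3, Soft) has each player best-responding; Nash payoffs (5, 1).
Sequential outcome (N4, Firm) differs from the Nash profile (N3, Soft).

no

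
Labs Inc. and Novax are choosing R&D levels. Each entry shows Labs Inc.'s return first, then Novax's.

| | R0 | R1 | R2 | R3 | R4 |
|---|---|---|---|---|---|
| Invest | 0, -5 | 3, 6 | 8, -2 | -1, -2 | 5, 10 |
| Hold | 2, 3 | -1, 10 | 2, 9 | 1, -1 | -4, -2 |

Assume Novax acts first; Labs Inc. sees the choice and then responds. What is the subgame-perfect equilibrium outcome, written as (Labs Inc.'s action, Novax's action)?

(Invest, R4)

Labs Inc. best-responds to each possible Novax move:
- R0: Labs Inc. compares 0, 2 and picks Hold; Novax would get 3.
- R1: Labs Inc. compares 3, -1 and picks Invest; Novax would get 6.
- R2: Labs Inc. compares 8, 2 and picks Invest; Novax would get -2.
- R3: Labs Inc. compares -1, 1 and picks Hold; Novax would get -1.
- R4: Labs Inc. compares 5, -4 and picks Invest; Novax would get 10.
Among 3, 6, -2, -1, 10, the best is 10 at R4. Subgame-perfect outcome: (Invest, R4) with payoffs (5, 10).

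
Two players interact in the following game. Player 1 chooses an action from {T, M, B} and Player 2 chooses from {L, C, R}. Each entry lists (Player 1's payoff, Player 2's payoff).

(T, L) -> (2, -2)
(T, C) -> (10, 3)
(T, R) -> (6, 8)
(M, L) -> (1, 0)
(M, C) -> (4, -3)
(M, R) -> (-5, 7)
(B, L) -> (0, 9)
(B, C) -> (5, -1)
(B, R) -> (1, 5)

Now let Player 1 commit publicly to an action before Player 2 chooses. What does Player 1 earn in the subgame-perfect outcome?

Backward induction with Player 1 moving first.
- T → Player 2 plays R (best of -2, 3, 8); Player 1 gets 6.
- M → Player 2 plays R (best of 0, -3, 7); Player 1 gets -5.
- B → Player 2 plays L (best of 9, -1, 5); Player 1 gets 0.
Among 6, -5, 0, the best is 6 at T. Subgame-perfect outcome: (T, R) with payoffs (6, 8).

6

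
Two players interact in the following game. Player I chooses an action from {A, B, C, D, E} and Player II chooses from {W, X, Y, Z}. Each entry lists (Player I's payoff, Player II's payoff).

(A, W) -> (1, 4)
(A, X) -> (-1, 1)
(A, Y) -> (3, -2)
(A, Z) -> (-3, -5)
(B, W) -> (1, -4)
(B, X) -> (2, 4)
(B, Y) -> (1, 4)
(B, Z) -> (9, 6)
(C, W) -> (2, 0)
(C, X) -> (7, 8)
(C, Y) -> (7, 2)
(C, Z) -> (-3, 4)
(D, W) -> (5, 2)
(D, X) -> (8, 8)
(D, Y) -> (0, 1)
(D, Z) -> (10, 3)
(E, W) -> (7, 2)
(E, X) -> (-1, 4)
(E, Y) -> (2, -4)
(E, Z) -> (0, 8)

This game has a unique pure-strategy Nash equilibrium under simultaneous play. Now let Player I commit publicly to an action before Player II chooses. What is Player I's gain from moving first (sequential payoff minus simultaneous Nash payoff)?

1

Player II best-responds to each possible Player I move:
- A: Player II compares 4, 1, -2, -5 and picks W; Player I would get 1.
- B: Player II compares -4, 4, 4, 6 and picks Z; Player I would get 9.
- C: Player II compares 0, 8, 2, 4 and picks X; Player I would get 7.
- D: Player II compares 2, 8, 1, 3 and picks X; Player I would get 8.
- E: Player II compares 2, 4, -4, 8 and picks Z; Player I would get 0.
Player I's induced payoffs are 1, 9, 7, 8, 0, so Player I commits to B. Subgame-perfect outcome: (B, Z) with payoffs (9, 6).
Now find the simultaneous Nash equilibrium.
Player I's best replies: W→E; X→D; Y→C; Z→D.
Player II's best replies: A→W; B→Z; C→X; D→X; E→Z.
The unique mutual best reply is (D, X), giving (8, 8).
Player I's commitment gain: 9 − 8 = 1.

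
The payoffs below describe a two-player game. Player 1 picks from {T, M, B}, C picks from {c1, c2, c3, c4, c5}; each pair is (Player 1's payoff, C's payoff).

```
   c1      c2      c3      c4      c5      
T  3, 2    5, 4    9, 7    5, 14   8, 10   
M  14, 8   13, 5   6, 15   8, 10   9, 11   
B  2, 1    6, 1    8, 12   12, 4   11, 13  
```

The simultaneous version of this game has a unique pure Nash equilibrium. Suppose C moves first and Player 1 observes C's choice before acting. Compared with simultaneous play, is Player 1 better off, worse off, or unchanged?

unchanged

Backward induction with C moving first.
- c1 → Player 1 plays M (best of 3, 14, 2); C gets 8.
- c2 → Player 1 plays M (best of 5, 13, 6); C gets 5.
- c3 → Player 1 plays T (best of 9, 6, 8); C gets 7.
- c4 → Player 1 plays B (best of 5, 8, 12); C gets 4.
- c5 → Player 1 plays B (best of 8, 9, 11); C gets 13.
Among 8, 5, 7, 4, 13, the best is 13 at c5. Subgame-perfect outcome: (B, c5) with payoffs (11, 13).
Under simultaneous play:
Player 1's best replies: c1→M; c2→M; c3→T; c4→B; c5→B.
C's best replies: T→c4; M→c3; B→c5.
Only (B, c5) has each player best-responding; Nash payoffs (11, 13).
Player 1 earns 11 sequentially versus 11 at the Nash outcome: unchanged.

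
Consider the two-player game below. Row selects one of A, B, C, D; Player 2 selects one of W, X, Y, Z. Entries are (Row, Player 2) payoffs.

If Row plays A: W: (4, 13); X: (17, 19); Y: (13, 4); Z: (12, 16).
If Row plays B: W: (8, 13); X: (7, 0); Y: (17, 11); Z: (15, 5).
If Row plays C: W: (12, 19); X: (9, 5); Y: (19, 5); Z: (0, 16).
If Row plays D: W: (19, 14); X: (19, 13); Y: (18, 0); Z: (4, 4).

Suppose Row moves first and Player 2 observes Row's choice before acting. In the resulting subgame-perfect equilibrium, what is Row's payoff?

19

Work backward from Player 2's decision.
- A → Player 2 plays X (best of 13, 19, 4, 16); Row gets 17.
- B → Player 2 plays W (best of 13, 0, 11, 5); Row gets 8.
- C → Player 2 plays W (best of 19, 5, 5, 16); Row gets 12.
- D → Player 2 plays W (best of 14, 13, 0, 4); Row gets 19.
Row's induced payoffs are 17, 8, 12, 19, so Row commits to D. Subgame-perfect outcome: (D, W) with payoffs (19, 14).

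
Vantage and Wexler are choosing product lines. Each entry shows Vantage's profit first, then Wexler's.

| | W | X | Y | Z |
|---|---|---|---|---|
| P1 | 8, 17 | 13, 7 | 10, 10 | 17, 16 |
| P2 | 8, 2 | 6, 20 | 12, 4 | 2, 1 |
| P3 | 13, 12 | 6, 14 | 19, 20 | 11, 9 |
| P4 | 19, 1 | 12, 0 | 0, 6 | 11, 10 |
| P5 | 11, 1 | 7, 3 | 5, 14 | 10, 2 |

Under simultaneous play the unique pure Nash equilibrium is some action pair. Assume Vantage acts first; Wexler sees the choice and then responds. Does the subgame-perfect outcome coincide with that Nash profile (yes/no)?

Solve by backward induction (Vantage leads).
- P1: BR = W, leader payoff 8.
- P2: BR = X, leader payoff 6.
- P3: BR = Y, leader payoff 19.
- P4: BR = Z, leader payoff 11.
- P5: BR = Y, leader payoff 5.
Among 8, 6, 19, 11, 5, the best is 19 at P3. Subgame-perfect outcome: (P3, Y) with payoffs (19, 20).
Under simultaneous play:
Vantage's best replies: W→P4; X→P1; Y→P3; Z→P1.
Wexler's best replies: P1→W; P2→X; P3→Y; P4→Z; P5→Y.
Only (P3, Y) has each player best-responding; Nash payoffs (19, 20).
Sequential outcome (P3, Y) coincides with the Nash profile (P3, Y).

yes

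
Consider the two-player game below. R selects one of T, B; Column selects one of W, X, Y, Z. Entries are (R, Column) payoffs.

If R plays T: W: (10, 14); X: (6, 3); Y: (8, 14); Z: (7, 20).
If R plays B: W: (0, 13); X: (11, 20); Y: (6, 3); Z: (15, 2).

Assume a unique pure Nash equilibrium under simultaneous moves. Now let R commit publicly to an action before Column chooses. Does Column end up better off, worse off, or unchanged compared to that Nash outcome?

unchanged

Column best-responds to each possible R move:
- T → Column plays Z (best of 14, 3, 14, 20); R gets 7.
- B → Column plays X (best of 13, 20, 3, 2); R gets 11.
Maximizing over 7, 11, R chooses B. Subgame-perfect outcome: (B, X) with payoffs (11, 20).
For the simultaneous game, intersect best replies.
R's best replies: W→T; X→B; Y→T; Z→B.
Column's best replies: T→Z; B→X.
The unique mutual best reply is (B, X), giving (11, 20).
Column earns 20 sequentially versus 20 at the Nash outcome: unchanged.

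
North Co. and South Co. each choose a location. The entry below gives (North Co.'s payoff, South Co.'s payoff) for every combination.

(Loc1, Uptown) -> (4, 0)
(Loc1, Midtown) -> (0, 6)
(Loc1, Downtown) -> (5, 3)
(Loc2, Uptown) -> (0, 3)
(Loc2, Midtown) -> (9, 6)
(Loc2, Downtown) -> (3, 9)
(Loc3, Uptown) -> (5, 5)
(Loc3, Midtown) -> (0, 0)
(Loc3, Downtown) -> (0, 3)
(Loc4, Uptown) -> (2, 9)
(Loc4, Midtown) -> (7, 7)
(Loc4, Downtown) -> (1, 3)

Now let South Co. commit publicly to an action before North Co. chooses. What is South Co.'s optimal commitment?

Backward induction with South Co. moving first.
- Uptown: BR = Loc3, leader payoff 5.
- Midtown: BR = Loc2, leader payoff 6.
- Downtown: BR = Loc1, leader payoff 3.
Among 5, 6, 3, the best is 6 at Midtown. Subgame-perfect outcome: (Loc2, Midtown) with payoffs (9, 6).

Midtown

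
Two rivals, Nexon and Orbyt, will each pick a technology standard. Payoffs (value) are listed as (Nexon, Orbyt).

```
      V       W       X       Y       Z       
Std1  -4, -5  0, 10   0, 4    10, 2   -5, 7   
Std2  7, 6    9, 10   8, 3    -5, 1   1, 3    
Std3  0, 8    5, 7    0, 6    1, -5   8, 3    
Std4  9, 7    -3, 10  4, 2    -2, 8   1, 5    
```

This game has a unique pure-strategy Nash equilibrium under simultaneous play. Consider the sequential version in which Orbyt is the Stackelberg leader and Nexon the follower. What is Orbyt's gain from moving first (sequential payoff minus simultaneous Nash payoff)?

Backward induction with Orbyt moving first.
- V: Nexon compares -4, 7, 0, 9 and picks Std4; Orbyt would get 7.
- W: Nexon compares 0, 9, 5, -3 and picks Std2; Orbyt would get 10.
- X: Nexon compares 0, 8, 0, 4 and picks Std2; Orbyt would get 3.
- Y: Nexon compares 10, -5, 1, -2 and picks Std1; Orbyt would get 2.
- Z: Nexon compares -5, 1, 8, 1 and picks Std3; Orbyt would get 3.
Maximizing over 7, 10, 3, 2, 3, Orbyt chooses W. Subgame-perfect outcome: (Std2, W) with payoffs (9, 10).
Now find the simultaneous Nash equilibrium.
Nexon's best replies: V→Std4; W→Std2; X→Std2; Y→Std1; Z→Std3.
Orbyt's best replies: Std1→W; Std2→W; Std3→V; Std4→W.
The unique mutual best reply is (Std2, W), giving (9, 10).
Orbyt's commitment gain: 10 − 10 = 0.

0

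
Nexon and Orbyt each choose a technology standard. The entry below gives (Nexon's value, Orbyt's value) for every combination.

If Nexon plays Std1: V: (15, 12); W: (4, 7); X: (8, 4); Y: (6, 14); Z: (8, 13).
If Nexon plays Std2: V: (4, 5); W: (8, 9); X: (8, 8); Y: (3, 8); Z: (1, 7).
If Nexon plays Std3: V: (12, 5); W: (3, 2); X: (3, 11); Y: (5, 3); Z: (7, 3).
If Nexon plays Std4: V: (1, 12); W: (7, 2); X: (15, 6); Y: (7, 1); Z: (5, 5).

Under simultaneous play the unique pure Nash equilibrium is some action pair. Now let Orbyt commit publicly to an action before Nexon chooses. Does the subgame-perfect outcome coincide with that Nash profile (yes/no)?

Work backward from Nexon's decision.
- V → Nexon plays Std1 (best of 15, 4, 12, 1); Orbyt gets 12.
- W → Nexon plays Std2 (best of 4, 8, 3, 7); Orbyt gets 9.
- X → Nexon plays Std4 (best of 8, 8, 3, 15); Orbyt gets 6.
- Y → Nexon plays Std4 (best of 6, 3, 5, 7); Orbyt gets 1.
- Z → Nexon plays Std1 (best of 8, 1, 7, 5); Orbyt gets 13.
Maximizing over 12, 9, 6, 1, 13, Orbyt chooses Z. Subgame-perfect outcome: (Std1, Z) with payoffs (8, 13).
For the simultaneous game, intersect best replies.
Nexon's best replies: V→Std1; W→Std2; X→Std4; Y→Std4; Z→Std1.
Orbyt's best replies: Std1→Y; Std2→W; Std3→X; Std4→V.
The unique mutual best reply is (Std2, W), giving (8, 9).
Sequential outcome (Std1, Z) differs from the Nash profile (Std2, W).

no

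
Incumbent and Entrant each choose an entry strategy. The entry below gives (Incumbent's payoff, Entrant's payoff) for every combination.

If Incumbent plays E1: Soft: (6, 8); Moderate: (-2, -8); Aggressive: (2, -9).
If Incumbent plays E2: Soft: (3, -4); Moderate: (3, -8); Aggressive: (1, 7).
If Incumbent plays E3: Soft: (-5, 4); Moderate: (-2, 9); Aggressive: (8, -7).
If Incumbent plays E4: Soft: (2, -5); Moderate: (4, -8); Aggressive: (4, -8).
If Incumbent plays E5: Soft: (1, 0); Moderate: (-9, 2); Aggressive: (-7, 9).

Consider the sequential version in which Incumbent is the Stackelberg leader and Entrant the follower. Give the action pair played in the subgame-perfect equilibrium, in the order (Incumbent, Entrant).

Backward induction with Incumbent moving first.
- E1 → Entrant plays Soft (best of 8, -8, -9); Incumbent gets 6.
- E2 → Entrant plays Aggressive (best of -4, -8, 7); Incumbent gets 1.
- E3 → Entrant plays Moderate (best of 4, 9, -7); Incumbent gets -2.
- E4 → Entrant plays Soft (best of -5, -8, -8); Incumbent gets 2.
- E5 → Entrant plays Aggressive (best of 0, 2, 9); Incumbent gets -7.
Maximizing over 6, 1, -2, 2, -7, Incumbent chooses E1. Subgame-perfect outcome: (E1, Soft) with payoffs (6, 8).

(E1, Soft)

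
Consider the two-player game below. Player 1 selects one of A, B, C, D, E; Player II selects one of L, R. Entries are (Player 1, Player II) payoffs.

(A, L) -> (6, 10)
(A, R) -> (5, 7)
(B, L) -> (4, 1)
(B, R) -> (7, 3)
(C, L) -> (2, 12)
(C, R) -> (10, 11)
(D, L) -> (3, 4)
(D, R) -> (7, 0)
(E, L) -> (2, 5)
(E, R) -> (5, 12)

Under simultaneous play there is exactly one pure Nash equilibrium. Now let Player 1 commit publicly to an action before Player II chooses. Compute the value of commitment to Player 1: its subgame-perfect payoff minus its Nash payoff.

1

Solve by backward induction (Player 1 leads).
- A: BR = L, leader payoff 6.
- B: BR = R, leader payoff 7.
- C: BR = L, leader payoff 2.
- D: BR = L, leader payoff 3.
- E: BR = R, leader payoff 5.
Among 6, 7, 2, 3, 5, the best is 7 at B. Subgame-perfect outcome: (B, R) with payoffs (7, 3).
For the simultaneous game, intersect best replies.
Player 1's best replies: L→A; R→C.
Player II's best replies: A→L; B→R; C→L; D→L; E→R.
Only (A, L) has each player best-responding; Nash payoffs (6, 10).
Player 1's commitment gain: 7 − 6 = 1.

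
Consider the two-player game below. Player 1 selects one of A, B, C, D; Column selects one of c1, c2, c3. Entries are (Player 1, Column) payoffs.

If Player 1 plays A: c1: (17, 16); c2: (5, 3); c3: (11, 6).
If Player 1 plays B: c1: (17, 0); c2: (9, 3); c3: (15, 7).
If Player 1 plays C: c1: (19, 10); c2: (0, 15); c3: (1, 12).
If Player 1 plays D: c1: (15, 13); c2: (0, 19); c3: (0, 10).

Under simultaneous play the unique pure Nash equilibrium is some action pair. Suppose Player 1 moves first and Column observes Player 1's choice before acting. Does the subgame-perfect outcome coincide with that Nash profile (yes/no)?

Solve by backward induction (Player 1 leads).
- A: Column compares 16, 3, 6 and picks c1; Player 1 would get 17.
- B: Column compares 0, 3, 7 and picks c3; Player 1 would get 15.
- C: Column compares 10, 15, 12 and picks c2; Player 1 would get 0.
- D: Column compares 13, 19, 10 and picks c2; Player 1 would get 0.
Player 1's induced payoffs are 17, 15, 0, 0, so Player 1 commits to A. Subgame-perfect outcome: (A, c1) with payoffs (17, 16).
For the simultaneous game, intersect best replies.
Player 1's best replies: c1→C; c2→B; c3→B.
Column's best replies: A→c1; B→c3; C→c2; D→c2.
The unique mutual best reply is (B, c3), giving (15, 7).
Sequential outcome (A, c1) differs from the Nash profile (B, c3).

no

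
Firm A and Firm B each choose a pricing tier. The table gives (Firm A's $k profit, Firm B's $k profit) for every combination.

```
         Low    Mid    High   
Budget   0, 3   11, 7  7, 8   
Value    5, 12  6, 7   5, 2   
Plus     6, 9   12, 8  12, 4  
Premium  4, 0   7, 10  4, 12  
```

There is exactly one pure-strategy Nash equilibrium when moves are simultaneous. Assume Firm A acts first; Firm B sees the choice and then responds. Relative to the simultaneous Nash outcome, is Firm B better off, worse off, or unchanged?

Work backward from Firm B's decision.
- Budget: Firm B compares 3, 7, 8 and picks High; Firm A would get 7.
- Value: Firm B compares 12, 7, 2 and picks Low; Firm A would get 5.
- Plus: Firm B compares 9, 8, 4 and picks Low; Firm A would get 6.
- Premium: Firm B compares 0, 10, 12 and picks High; Firm A would get 4.
Firm A's induced payoffs are 7, 5, 6, 4, so Firm A commits to Budget. Subgame-perfect outcome: (Budget, High) with payoffs (7, 8).
For the simultaneous game, intersect best replies.
Firm A's best replies: Low→Plus; Mid→Plus; High→Plus.
Firm B's best replies: Budget→High; Value→Low; Plus→Low; Premium→High.
Only (Plus, Low) has each player best-responding; Nash payoffs (6, 9).
Firm B earns 8 sequentially versus 9 at the Nash outcome: worse off.

worse off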